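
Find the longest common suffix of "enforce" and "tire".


Word 1: "enforce"
Word 2: "tire"
Comparing from end:
  Pos -1: 'e' == 'e'
  Pos -2: 'c' != 'r' (stop)
LCS = "e" (length 1)


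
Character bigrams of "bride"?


Word: "bride" (length 5)
Number of bigrams = 5 - 2 + 1 = 4
  Position 0: "br"
  Position 1: "ri"
  Position 2: "id"
  Position 3: "de"
Bigrams = "br", "ri", "id", "de"


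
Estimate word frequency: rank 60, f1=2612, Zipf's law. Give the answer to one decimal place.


Zipf's law: f(r) = f(1) / r
f(1) = 2612
f(60) = 2612 / 60
= 43.5 occurrences


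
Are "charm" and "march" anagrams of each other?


Word 1: "charm" → sorted: achmr
Word 2: "march" → sorted: achmr
Same letters? achmr == achmr
Anagram = Yes


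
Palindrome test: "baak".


Word: "baak"
Reversed: "kaab"
Forward == Backward? baak != kaab
Palindrome = No


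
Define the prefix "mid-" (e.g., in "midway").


Prefix: mid-
Example: midway = mid- + way
Meaning = middle


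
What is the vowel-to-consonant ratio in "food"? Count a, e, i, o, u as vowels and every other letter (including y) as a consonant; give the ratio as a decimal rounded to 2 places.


Word: "food"
Vowels (a,e,i,o,u): 2
Consonants: 2
Ratio = 2/2
= 1.00


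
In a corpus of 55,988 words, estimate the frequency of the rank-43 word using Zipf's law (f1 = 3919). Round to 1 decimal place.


Zipf's law: f(r) = f(1) / r
f(1) = 3919
f(43) = 3919 / 43
= 91.1 occurrences


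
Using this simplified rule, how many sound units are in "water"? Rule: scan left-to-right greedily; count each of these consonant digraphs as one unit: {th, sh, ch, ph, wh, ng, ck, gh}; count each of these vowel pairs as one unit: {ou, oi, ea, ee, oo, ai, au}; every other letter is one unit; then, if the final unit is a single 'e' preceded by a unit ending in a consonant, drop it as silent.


Word: "water" (5 letters)
Left-to-right scan:
  [1] 'w' (letter)
  [2] 'a' (letter)
  [3] 't' (letter)
  [4] 'e' (letter)
  [5] 'r' (letter)
Units from scan: 5
Sound units = 5 units


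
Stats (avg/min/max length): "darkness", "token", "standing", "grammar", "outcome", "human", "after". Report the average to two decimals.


Lengths: "darkness"=8, "token"=5, "standing"=8, "grammar"=7, "outcome"=7, "human"=5, "after"=5
Sum = 45, Count = 7
Average = 45/7 = 6.43
= avg=6.43, min=5, max=8


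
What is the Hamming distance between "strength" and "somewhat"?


Comparing character by character (same length = 8):
  Pos 0: 's' vs 's' =
  Pos 1: 't' vs 'o' !=
  Pos 2: 'r' vs 'm' !=
  Pos 3: 'e' vs 'e' =
  Pos 4: 'n' vs 'w' !=
  Pos 5: 'g' vs 'h' !=
  Pos 6: 't' vs 'a' !=
  Pos 7: 'h' vs 't' !=
Hamming distance = 6


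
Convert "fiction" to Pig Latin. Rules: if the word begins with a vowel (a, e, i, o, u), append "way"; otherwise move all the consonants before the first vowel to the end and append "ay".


Word: "fiction"
Starts with consonant(s) → move to end, add 'ay'
Consonant cluster: "f"
Pig Latin = "ictionfay"


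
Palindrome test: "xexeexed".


Word: "xexeexed"
Reversed: "dexeexex"
Forward == Backward? xexeexed != dexeexex
Palindrome = No


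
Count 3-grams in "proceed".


Word: "proceed" (length 7)
Number of 3-grams = length - 3 + 1 = 7 - 3 + 1
= 5


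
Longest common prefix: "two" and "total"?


Word 1: "two"
Word 2: "total"
Comparing from start:
  Pos 0: 't' == 't'
  Pos 1: 'w' != 'o' (stop)
LCP = "t" (length 1)


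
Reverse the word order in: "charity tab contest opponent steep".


Original: "charity tab contest opponent steep"
Words (1..n): charity | tab | contest | opponent | steep
Reversed (n..1): steep | opponent | contest | tab | charity
Result = "steep opponent contest tab charity"


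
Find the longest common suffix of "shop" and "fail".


Word 1: "shop"
Word 2: "fail"
Comparing from end:
  Pos -1: 'p' != 'l' (stop)
LCS = "" (length 0)


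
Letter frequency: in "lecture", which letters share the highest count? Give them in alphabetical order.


Word: "lecture"
Letter counts:
  'c': 1
  'e': 2
  'l': 1
  'r': 1
  't': 1
  'u': 1
Maximum count = 2
Most frequent = 'e' (2 times each)


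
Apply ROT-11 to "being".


Word: "being"
Shift: 11
Each letter → (letter + shift) mod 26:
  'b' (1) + 11 = 12 → 'm'
  'e' (4) + 11 = 15 → 'p'
  'i' (8) + 11 = 19 → 't'
  'n' (13) + 11 = 24 → 'y'
  'g' (6) + 11 = 17 → 'r'
Result = "mptyr"


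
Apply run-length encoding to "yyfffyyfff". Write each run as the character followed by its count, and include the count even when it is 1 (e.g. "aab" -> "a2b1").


String: "yyfffyyfff"
Scanning for consecutive runs:
  'y' x 2
  'f' x 3
  'y' x 2
  'f' x 3
RLE = "y2f3y2f3"


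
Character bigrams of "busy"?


Word: "busy" (length 4)
Number of bigrams = 4 - 2 + 1 = 3
  Position 0: "bu"
  Position 1: "us"
  Position 2: "sy"
Bigrams = "bu", "us", "sy"


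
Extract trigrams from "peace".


Word: "peace" (length 5)
Number of trigrams = 5 - 3 + 1 = 3
  Position 0: "pea"
  Position 1: "eac"
  Position 2: "ace"
Trigrams = "pea", "eac", "ace"


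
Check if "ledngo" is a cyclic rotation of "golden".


Word: "golden", Candidate: "ledngo"
Method: check if candidate is substring of word+word
"goldengolden" contains "ledngo"? No
Is rotation = No


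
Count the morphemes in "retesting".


Word: "retesting"
Morphemes: re- / test / -ing
Each morpheme carries meaning
= 3 morphemes


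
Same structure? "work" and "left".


Pattern of "work": [0, 1, 2, 3]
Pattern of "left": [0, 1, 2, 3]
Patterns match
Same pattern = Yes


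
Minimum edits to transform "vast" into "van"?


Word 1: "vast" (length 4)
Word 2: "van" (length 3)
One optimal edit sequence (insert/delete/substitute each cost 1):
  1. keep 'v'
  2. keep 'a'
  3. delete 's'  (+1)
  4. substitute 't' -> 'n'  (+1)
Total edit operations: 2
Edit distance = 2


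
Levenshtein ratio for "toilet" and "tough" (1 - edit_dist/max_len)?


Word 1: "toilet" (length 6)
Word 2: "tough" (length 5)
One optimal edit sequence:
  1. keep 't'
  2. keep 'o'
  3. delete 'i'  (+1)
  4. substitute 'l' -> 'u'  (+1)
  5. substitute 'e' -> 'g'  (+1)
  6. substitute 't' -> 'h'  (+1)
Edit distance = 4
Max length = max(6, 5) = 6
Similarity = 1 - 4/6
= 0.3333


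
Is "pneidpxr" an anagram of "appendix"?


Word 1: "appendix" → sorted: adeinppx
Word 2: "pneidpxr" → sorted: deinpprx
Same letters? adeinppx != deinpprx
Anagram = No


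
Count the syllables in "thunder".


Word: "thunder"
Syllable breakdown: thun · der
Counting: 2 parts
= 2 syllables


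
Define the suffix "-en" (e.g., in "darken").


Suffix: -en
As in: darken -> dark + -en
Meaning = to make / become


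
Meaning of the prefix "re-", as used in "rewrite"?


Prefix: re-
As in: rewrite -> re- + write
Meaning = again


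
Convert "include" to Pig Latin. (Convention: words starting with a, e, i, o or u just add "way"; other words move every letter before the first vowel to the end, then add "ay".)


Word: "include"
Starts with vowel → add 'way'
Pig Latin = "includeway"


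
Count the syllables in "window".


Word: "window"
Syllable breakdown: win / dow
Counting: 2 parts
= 2 syllables


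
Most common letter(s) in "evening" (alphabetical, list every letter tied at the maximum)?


Word: "evening"
Letter counts:
  'e': 2
  'g': 1
  'i': 1
  'n': 2
  'v': 1
Maximum count = 2
Most frequent = 'e', 'n' (2 times each)


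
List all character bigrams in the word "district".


Word: "district" (length 8)
Number of bigrams = 8 - 2 + 1 = 7
  Position 0: "di"
  Position 1: "is"
  Position 2: "st"
  Position 3: "tr"
  Position 4: "ri"
  Position 5: "ic"
  Position 6: "ct"
Bigrams = "di", "is", "st", "tr", "ri", "ic", "ct"


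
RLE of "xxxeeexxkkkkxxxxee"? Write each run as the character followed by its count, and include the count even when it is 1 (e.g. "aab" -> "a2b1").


String: "xxxeeexxkkkkxxxxee"
Scanning for consecutive runs:
  'x' x 3
  'e' x 3
  'x' x 2
  'k' x 4
  'x' x 4
  'e' x 2
RLE = "x3e3x2k4x4e2"


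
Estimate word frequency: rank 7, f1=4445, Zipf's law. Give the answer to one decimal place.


Zipf's law: f(r) = f(1) / r
f(1) = 4445
f(7) = 4445 / 7
= 635.0 occurrences


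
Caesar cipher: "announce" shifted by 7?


Word: "announce"
Shift: 7
Each letter → (letter + shift) mod 26:
  'a' (0) + 7 = 7 → 'h'
  'n' (13) + 7 = 20 → 'u'
  'n' (13) + 7 = 20 → 'u'
  'o' (14) + 7 = 21 → 'v'
  'u' (20) + 7 = 1 → 'b'
  'n' (13) + 7 = 20 → 'u'
  'c' (2) + 7 = 9 → 'j'
  'e' (4) + 7 = 11 → 'l'
Result = "huuvbujl"


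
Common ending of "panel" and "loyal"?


Word 1: "panel"
Word 2: "loyal"
Comparing from end:
  Pos -1: 'l' == 'l'
  Pos -2: 'e' != 'a' (stop)
LCS = "l" (length 1)


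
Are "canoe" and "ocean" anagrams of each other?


Word 1: "canoe" → sorted: aceno
Word 2: "ocean" → sorted: aceno
Same letters? aceno == aceno
Anagram = Yes


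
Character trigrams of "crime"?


Word: "crime" (length 5)
Number of trigrams = 5 - 3 + 1 = 3
  Position 0: "cri"
  Position 1: "rim"
  Position 2: "ime"
Trigrams = "cri", "rim", "ime"


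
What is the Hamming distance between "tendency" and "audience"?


Comparing character by character (same length = 8):
  Pos 0: 't' vs 'a' !=
  Pos 1: 'e' vs 'u' !=
  Pos 2: 'n' vs 'd' !=
  Pos 3: 'd' vs 'i' !=
  Pos 4: 'e' vs 'e' =
  Pos 5: 'n' vs 'n' =
  Pos 6: 'c' vs 'c' =
  Pos 7: 'y' vs 'e' !=
Hamming distance = 5


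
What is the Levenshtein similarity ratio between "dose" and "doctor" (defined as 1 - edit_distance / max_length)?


Word 1: "dose" (length 4)
Word 2: "doctor" (length 6)
One optimal edit sequence:
  1. keep 'd'
  2. keep 'o'
  3. insert 'c'  (+1)
  4. insert 't'  (+1)
  5. substitute 's' -> 'o'  (+1)
  6. substitute 'e' -> 'r'  (+1)
Edit distance = 4
Max length = max(4, 6) = 6
Similarity = 1 - 4/6
= 0.3333


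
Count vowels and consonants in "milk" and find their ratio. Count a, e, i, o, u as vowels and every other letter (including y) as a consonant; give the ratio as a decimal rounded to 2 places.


Word: "milk"
Vowels (a,e,i,o,u): 1
Consonants: 3
Ratio = 1/3
= 0.33


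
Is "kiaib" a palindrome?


Word: "kiaib"
Reversed: "biaik"
Forward == Backward? kiaib != biaik
Palindrome = No


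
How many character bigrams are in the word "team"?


Word: "team" (length 4)
Number of 2-grams = length - 2 + 1 = 4 - 2 + 1
= 3


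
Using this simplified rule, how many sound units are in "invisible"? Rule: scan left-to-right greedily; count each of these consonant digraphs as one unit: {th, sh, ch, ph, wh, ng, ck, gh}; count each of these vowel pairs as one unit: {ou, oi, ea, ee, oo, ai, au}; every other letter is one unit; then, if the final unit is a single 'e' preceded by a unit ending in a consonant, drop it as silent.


Word: "invisible" (9 letters)
Left-to-right scan:
  [1] 'i' (letter)
  [2] 'n' (letter)
  [3] 'v' (letter)
  [4] 'i' (letter)
  [5] 's' (letter)
  [6] 'i' (letter)
  [7] 'b' (letter)
  [8] 'l' (letter)
  [9] 'e' (letter)
Units from scan: 9
Final unit is 'e' after a consonant -> drop as silent (-1)
Sound units = 8 units


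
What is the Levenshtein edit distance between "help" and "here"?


Word 1: "help" (length 4)
Word 2: "here" (length 4)
One optimal edit sequence (insert/delete/substitute each cost 1):
  1. keep 'h'
  2. keep 'e'
  3. substitute 'l' -> 'r'  (+1)
  4. substitute 'p' -> 'e'  (+1)
Total edit operations: 2
Edit distance = 2


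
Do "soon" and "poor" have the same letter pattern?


Pattern of "soon": [0, 1, 1, 2]
Pattern of "poor": [0, 1, 1, 2]
Patterns match
Same pattern = Yes


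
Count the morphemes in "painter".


Word: "painter"
Morphemes: paint + -er
Each morpheme carries meaning
= 2 morphemes


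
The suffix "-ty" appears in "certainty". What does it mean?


Suffix: -ty
Example: certainty (certain + -ty)
Meaning = quality of


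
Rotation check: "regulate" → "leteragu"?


Word: "regulate", Candidate: "leteragu"
Method: check if candidate is substring of word+word
"regulateregulate" contains "leteragu"? No
Is rotation = No


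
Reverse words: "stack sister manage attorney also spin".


Original: "stack sister manage attorney also spin"
Words (1..n): stack | sister | manage | attorney | also | spin
Reversed (n..1): spin | also | attorney | manage | sister | stack
Result = "spin also attorney manage sister stack"


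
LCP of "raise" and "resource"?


Word 1: "raise"
Word 2: "resource"
Comparing from start:
  Pos 0: 'r' == 'r'
  Pos 1: 'a' != 'e' (stop)
LCP = "r" (length 1)


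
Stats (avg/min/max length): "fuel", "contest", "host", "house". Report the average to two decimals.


Lengths: "fuel"=4, "contest"=7, "host"=4, "house"=5
Sum = 20, Count = 4
Average = 20/4 = 5.00
= avg=5.00, min=4, max=7


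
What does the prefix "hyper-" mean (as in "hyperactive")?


Prefix: hyper-
As in: hyperactive -> hyper- + active
Meaning = over / excessive


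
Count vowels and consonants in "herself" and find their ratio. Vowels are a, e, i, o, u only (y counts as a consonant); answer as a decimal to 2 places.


Word: "herself"
Vowels (a,e,i,o,u): 2
Consonants: 5
Ratio = 2/5
= 0.40


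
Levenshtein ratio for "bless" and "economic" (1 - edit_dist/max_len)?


Word 1: "bless" (length 5)
Word 2: "economic" (length 8)
One optimal edit sequence:
  1. insert 'e'  (+1)
  2. insert 'c'  (+1)
  3. insert 'o'  (+1)
  4. substitute 'b' -> 'n'  (+1)
  5. substitute 'l' -> 'o'  (+1)
  6. substitute 'e' -> 'm'  (+1)
  7. substitute 's' -> 'i'  (+1)
  8. substitute 's' -> 'c'  (+1)
Edit distance = 8
Max length = max(5, 8) = 8
Similarity = 1 - 8/8
= 0.0000


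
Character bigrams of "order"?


Word: "order" (length 5)
Number of bigrams = 5 - 2 + 1 = 4
  Position 0: "or"
  Position 1: "rd"
  Position 2: "de"
  Position 3: "er"
Bigrams = "or", "rd", "de", "er"


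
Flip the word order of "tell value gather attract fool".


Original: "tell value gather attract fool"
Words (1..n): tell | value | gather | attract | fool
Reversed (n..1): fool | attract | gather | value | tell
Result = "fool attract gather value tell"


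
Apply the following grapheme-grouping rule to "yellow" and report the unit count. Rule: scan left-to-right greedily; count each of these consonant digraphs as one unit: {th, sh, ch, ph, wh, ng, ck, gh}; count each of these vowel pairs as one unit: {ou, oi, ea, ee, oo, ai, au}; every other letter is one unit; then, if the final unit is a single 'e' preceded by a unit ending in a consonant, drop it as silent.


Word: "yellow" (6 letters)
Left-to-right scan:
  1. 'y' (letter)
  2. 'e' (letter)
  3. 'l' (letter)
  4. 'l' (letter)
  5. 'o' (letter)
  6. 'w' (letter)
Units from scan: 6
Sound units = 6 units


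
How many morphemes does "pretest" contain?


Word: "pretest"
Morphemes: pre- + test
Each morpheme carries meaning
= 2 morphemes


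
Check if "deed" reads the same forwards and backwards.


Word: "deed"
Reversed: "deed"
Forward == Backward? deed == deed
Palindrome = Yes


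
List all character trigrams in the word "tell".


Word: "tell" (length 4)
Number of trigrams = 4 - 3 + 1 = 2
  Position 0: "tel"
  Position 1: "ell"
Trigrams = "tel", "ell"


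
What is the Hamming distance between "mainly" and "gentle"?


Comparing character by character (same length = 6):
  Pos 0: 'm' vs 'g' !=
  Pos 1: 'a' vs 'e' !=
  Pos 2: 'i' vs 'n' !=
  Pos 3: 'n' vs 't' !=
  Pos 4: 'l' vs 'l' =
  Pos 5: 'y' vs 'e' !=
Hamming distance = 5


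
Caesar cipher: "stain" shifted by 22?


Word: "stain"
Shift: 22
Each letter → (letter + shift) mod 26:
  's' (18) + 22 = 14 → 'o'
  't' (19) + 22 = 15 → 'p'
  'a' (0) + 22 = 22 → 'w'
  'i' (8) + 22 = 4 → 'e'
  'n' (13) + 22 = 9 → 'j'
Result = "opwej"


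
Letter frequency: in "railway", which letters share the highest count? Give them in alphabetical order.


Word: "railway"
Letter counts:
  'a': 2
  'i': 1
  'l': 1
  'r': 1
  'w': 1
  'y': 1
Maximum count = 2
Most frequent = 'a' (2 times each)


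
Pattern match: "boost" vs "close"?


Pattern of "boost": [0, 1, 1, 2, 3]
Pattern of "close": [0, 1, 2, 3, 4]
Patterns do not match
Same pattern = No


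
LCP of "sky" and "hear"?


Word 1: "sky"
Word 2: "hear"
Comparing from start:
  Pos 0: 's' != 'h' (stop)
LCP = "" (length 0)


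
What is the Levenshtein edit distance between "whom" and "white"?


Word 1: "whom" (length 4)
Word 2: "white" (length 5)
One optimal edit sequence (insert/delete/substitute each cost 1):
  1. keep 'w'
  2. keep 'h'
  3. insert 'i'  (+1)
  4. substitute 'o' -> 't'  (+1)
  5. substitute 'm' -> 'e'  (+1)
Total edit operations: 3
Edit distance = 3


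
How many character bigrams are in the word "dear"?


Word: "dear" (length 4)
Number of 2-grams = length - 2 + 1 = 4 - 2 + 1
= 3


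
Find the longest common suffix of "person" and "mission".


Word 1: "person"
Word 2: "mission"
Comparing from end:
  Pos -1: 'n' == 'n'
  Pos -2: 'o' == 'o'
  Pos -3: 's' != 'i' (stop)
LCS = "on" (length 2)


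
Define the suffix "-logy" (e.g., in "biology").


Suffix: -logy
Example: biology (bio- + -logy)
Meaning = study of


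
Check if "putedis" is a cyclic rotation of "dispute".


Word: "dispute", Candidate: "putedis"
Method: check if candidate is substring of word+word
"disputedispute" contains "putedis"? Yes
Is rotation = Yes


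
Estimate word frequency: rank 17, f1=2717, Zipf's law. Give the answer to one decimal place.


Zipf's law: f(r) = f(1) / r
f(1) = 2717
f(17) = 2717 / 17
= 159.8 occurrences


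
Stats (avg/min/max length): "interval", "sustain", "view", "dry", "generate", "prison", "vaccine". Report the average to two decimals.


Lengths: "interval"=8, "sustain"=7, "view"=4, "dry"=3, "generate"=8, "prison"=6, "vaccine"=7
Sum = 43, Count = 7
Average = 43/7 = 6.14
= avg=6.14, min=3, max=8


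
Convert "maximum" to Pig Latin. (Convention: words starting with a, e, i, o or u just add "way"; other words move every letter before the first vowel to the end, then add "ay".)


Word: "maximum"
Starts with consonant(s) → move to end, add 'ay'
Consonant cluster: "m"
Pig Latin = "aximummay"


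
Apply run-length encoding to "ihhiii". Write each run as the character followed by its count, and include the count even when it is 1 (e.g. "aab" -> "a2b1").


String: "ihhiii"
Scanning for consecutive runs:
  'i' x 1
  'h' x 2
  'i' x 3
RLE = "i1h2i3"


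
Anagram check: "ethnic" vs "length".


Word 1: "ethnic" → sorted: cehint
Word 2: "length" → sorted: eghlnt
Same letters? cehint != eghlnt
Anagram = No


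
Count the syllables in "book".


Word: "book"
Syllable breakdown: book
Counting: 1 part
= 1 syllable


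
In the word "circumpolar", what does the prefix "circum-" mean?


Prefix: circum-
Example: circumpolar (circum- + polar)
Meaning = around


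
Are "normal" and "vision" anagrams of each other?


Word 1: "normal" → sorted: almnor
Word 2: "vision" → sorted: iinosv
Same letters? almnor != iinosv
Anagram = No


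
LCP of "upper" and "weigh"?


Word 1: "upper"
Word 2: "weigh"
Comparing from start:
  Pos 0: 'u' != 'w' (stop)
LCP = "" (length 0)


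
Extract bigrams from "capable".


Word: "capable" (length 7)
Number of bigrams = 7 - 2 + 1 = 6
  Position 0: "ca"
  Position 1: "ap"
  Position 2: "pa"
  Position 3: "ab"
  Position 4: "bl"
  Position 5: "le"
Bigrams = "ca", "ap", "pa", "ab", "bl", "le"


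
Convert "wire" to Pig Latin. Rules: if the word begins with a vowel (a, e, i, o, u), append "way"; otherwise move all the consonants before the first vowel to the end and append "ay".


Word: "wire"
Starts with consonant(s) → move to end, add 'ay'
Consonant cluster: "w"
Pig Latin = "ireway"


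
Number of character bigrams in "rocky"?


Word: "rocky" (length 5)
Number of 2-grams = length - 2 + 1 = 5 - 2 + 1
= 4


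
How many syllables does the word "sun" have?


Word: "sun"
Syllable breakdown: sun
Counting: 1 part
= 1 syllable


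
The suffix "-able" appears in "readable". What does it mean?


Suffix: -able
Example: readable = read + -able
Meaning = capable of


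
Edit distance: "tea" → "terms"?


Word 1: "tea" (length 3)
Word 2: "terms" (length 5)
One optimal edit sequence (insert/delete/substitute each cost 1):
  1. keep 't'
  2. keep 'e'
  3. insert 'r'  (+1)
  4. insert 'm'  (+1)
  5. substitute 'a' -> 's'  (+1)
Total edit operations: 3
Edit distance = 3


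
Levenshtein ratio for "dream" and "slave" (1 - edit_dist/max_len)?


Word 1: "dream" (length 5)
Word 2: "slave" (length 5)
One optimal edit sequence:
  1. substitute 'd' -> 's'  (+1)
  2. substitute 'r' -> 'l'  (+1)
  3. substitute 'e' -> 'a'  (+1)
  4. substitute 'a' -> 'v'  (+1)
  5. substitute 'm' -> 'e'  (+1)
Edit distance = 5
Max length = max(5, 5) = 5
Similarity = 1 - 5/5
= 0.0000


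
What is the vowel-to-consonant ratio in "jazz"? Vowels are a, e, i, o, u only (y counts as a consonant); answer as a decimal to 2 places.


Word: "jazz"
Vowels (a,e,i,o,u): 1
Consonants: 3
Ratio = 1/3
= 0.33


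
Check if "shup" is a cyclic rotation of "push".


Word: "push", Candidate: "shup"
Method: check if candidate is substring of word+word
"pushpush" contains "shup"? No
Is rotation = No


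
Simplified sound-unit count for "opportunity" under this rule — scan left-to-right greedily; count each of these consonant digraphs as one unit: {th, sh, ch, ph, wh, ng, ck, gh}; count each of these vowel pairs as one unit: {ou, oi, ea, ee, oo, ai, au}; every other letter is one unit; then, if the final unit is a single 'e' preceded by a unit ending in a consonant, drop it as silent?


Word: "opportunity" (11 letters)
Left-to-right scan:
  [1] 'o' (letter)
  [2] 'p' (letter)
  [3] 'p' (letter)
  [4] 'o' (letter)
  [5] 'r' (letter)
  [6] 't' (letter)
  [7] 'u' (letter)
  [8] 'n' (letter)
  [9] 'i' (letter)
  [10] 't' (letter)
  [11] 'y' (letter)
Units from scan: 11
Sound units = 11 units


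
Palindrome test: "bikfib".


Word: "bikfib"
Reversed: "bifkib"
Forward == Backward? bikfib != bifkib
Palindrome = No


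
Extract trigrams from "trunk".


Word: "trunk" (length 5)
Number of trigrams = 5 - 3 + 1 = 3
  Position 0: "tru"
  Position 1: "run"
  Position 2: "unk"
Trigrams = "tru", "run", "unk"


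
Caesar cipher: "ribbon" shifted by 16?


Word: "ribbon"
Shift: 16
Each letter → (letter + shift) mod 26:
  'r' (17) + 16 = 7 → 'h'
  'i' (8) + 16 = 24 → 'y'
  'b' (1) + 16 = 17 → 'r'
  'b' (1) + 16 = 17 → 'r'
  'o' (14) + 16 = 4 → 'e'
  'n' (13) + 16 = 3 → 'd'
Result = "hyrred"


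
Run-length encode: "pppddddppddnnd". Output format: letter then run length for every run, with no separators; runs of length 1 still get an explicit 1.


String: "pppddddppddnnd"
Scanning for consecutive runs:
  'p' x 3
  'd' x 4
  'p' x 2
  'd' x 2
  'n' x 2
  'd' x 1
RLE = "p3d4p2d2n2d1"


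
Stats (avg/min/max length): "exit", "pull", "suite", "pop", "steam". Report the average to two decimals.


Lengths: "exit"=4, "pull"=4, "suite"=5, "pop"=3, "steam"=5
Sum = 21, Count = 5
Average = 21/5 = 4.20
= avg=4.20, min=3, max=5


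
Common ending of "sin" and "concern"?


Word 1: "sin"
Word 2: "concern"
Comparing from end:
  Pos -1: 'n' == 'n'
  Pos -2: 'i' != 'r' (stop)
LCS = "n" (length 1)


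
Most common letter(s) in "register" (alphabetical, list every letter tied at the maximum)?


Word: "register"
Letter counts:
  'e': 2
  'g': 1
  'i': 1
  'r': 2
  's': 1
  't': 1
Maximum count = 2
Most frequent = 'e', 'r' (2 times each)


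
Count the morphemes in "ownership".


Word: "ownership"
Morphemes: own | -er | -ship
Each morpheme carries meaning
= 3 morphemes


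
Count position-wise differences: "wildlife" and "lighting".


Comparing character by character (same length = 8):
  Pos 0: 'w' vs 'l' !=
  Pos 1: 'i' vs 'i' =
  Pos 2: 'l' vs 'g' !=
  Pos 3: 'd' vs 'h' !=
  Pos 4: 'l' vs 't' !=
  Pos 5: 'i' vs 'i' =
  Pos 6: 'f' vs 'n' !=
  Pos 7: 'e' vs 'g' !=
Hamming distance = 6


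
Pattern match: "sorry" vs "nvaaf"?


Pattern of "sorry": [0, 1, 2, 2, 3]
Pattern of "nvaaf": [0, 1, 2, 2, 3]
Patterns match
Same pattern = Yes


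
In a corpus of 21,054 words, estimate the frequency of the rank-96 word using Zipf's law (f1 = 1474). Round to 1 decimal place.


Zipf's law: f(r) = f(1) / r
f(1) = 1474
f(96) = 1474 / 96
= 15.4 occurrences


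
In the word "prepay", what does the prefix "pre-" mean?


Prefix: pre-
Example: prepay (pre- + pay)
Meaning = before


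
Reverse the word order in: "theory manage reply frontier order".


Original: "theory manage reply frontier order"
Words (1..n): theory | manage | reply | frontier | order
Reversed (n..1): order | frontier | reply | manage | theory
Result = "order frontier reply manage theory"


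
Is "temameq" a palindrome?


Word: "temameq"
Reversed: "qemamet"
Forward == Backward? temameq != qemamet
Palindrome = No


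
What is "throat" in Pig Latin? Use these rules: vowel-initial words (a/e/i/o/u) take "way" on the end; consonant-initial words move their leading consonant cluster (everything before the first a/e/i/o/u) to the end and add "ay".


Word: "throat"
Starts with consonant(s) → move to end, add 'ay'
Consonant cluster: "thr"
Pig Latin = "oatthray"


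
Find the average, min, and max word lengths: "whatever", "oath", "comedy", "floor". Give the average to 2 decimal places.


Lengths: "whatever"=8, "oath"=4, "comedy"=6, "floor"=5
Sum = 23, Count = 4
Average = 23/4 = 5.75
= avg=5.75, min=4, max=8


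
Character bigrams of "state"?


Word: "state" (length 5)
Number of bigrams = 5 - 2 + 1 = 4
  Position 0: "st"
  Position 1: "ta"
  Position 2: "at"
  Position 3: "te"
Bigrams = "st", "ta", "at", "te"


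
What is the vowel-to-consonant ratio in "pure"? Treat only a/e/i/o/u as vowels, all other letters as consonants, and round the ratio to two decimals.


Word: "pure"
Vowels (a,e,i,o,u): 2
Consonants: 2
Ratio = 2/2
= 1.00


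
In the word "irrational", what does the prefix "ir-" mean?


Prefix: ir-
Example: irrational = ir- + rational
Meaning = not


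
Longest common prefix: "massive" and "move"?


Word 1: "massive"
Word 2: "move"
Comparing from start:
  Pos 0: 'm' == 'm'
  Pos 1: 'a' != 'o' (stop)
LCP = "m" (length 1)


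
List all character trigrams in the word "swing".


Word: "swing" (length 5)
Number of trigrams = 5 - 3 + 1 = 3
  Position 0: "swi"
  Position 1: "win"
  Position 2: "ing"
Trigrams = "swi", "win", "ing"


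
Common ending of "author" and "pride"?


Word 1: "author"
Word 2: "pride"
Comparing from end:
  Pos -1: 'r' != 'e' (stop)
LCS = "" (length 0)


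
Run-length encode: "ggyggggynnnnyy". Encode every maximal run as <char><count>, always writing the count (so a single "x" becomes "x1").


String: "ggyggggynnnnyy"
Scanning for consecutive runs:
  'g' x 2
  'y' x 1
  'g' x 4
  'y' x 1
  'n' x 4
  'y' x 2
RLE = "g2y1g4y1n4y2"


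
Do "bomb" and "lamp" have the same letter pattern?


Pattern of "bomb": [0, 1, 2, 0]
Pattern of "lamp": [0, 1, 2, 3]
Patterns do not match
Same pattern = No


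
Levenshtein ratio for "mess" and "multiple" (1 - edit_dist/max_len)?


Word 1: "mess" (length 4)
Word 2: "multiple" (length 8)
One optimal edit sequence:
  1. keep 'm'
  2. insert 'u'  (+1)
  3. insert 'l'  (+1)
  4. insert 't'  (+1)
  5. insert 'i'  (+1)
  6. substitute 'e' -> 'p'  (+1)
  7. substitute 's' -> 'l'  (+1)
  8. substitute 's' -> 'e'  (+1)
Edit distance = 7
Max length = max(4, 8) = 8
Similarity = 1 - 7/8
= 0.1250


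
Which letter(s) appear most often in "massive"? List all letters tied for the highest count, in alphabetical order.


Word: "massive"
Letter counts:
  'a': 1
  'e': 1
  'i': 1
  'm': 1
  's': 2
  'v': 1
Maximum count = 2
Most frequent = 's' (2 times each)


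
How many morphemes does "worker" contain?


Word: "worker"
Morphemes: work / -er
Each morpheme carries meaning
= 2 morphemes


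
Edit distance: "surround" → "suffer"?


Word 1: "surround" (length 8)
Word 2: "suffer" (length 6)
One optimal edit sequence (insert/delete/substitute each cost 1):
  1. keep 's'
  2. keep 'u'
  3. delete 'r'  (+1)
  4. delete 'r'  (+1)
  5. substitute 'o' -> 'f'  (+1)
  6. substitute 'u' -> 'f'  (+1)
  7. substitute 'n' -> 'e'  (+1)
  8. substitute 'd' -> 'r'  (+1)
Total edit operations: 6
Edit distance = 6


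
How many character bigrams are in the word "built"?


Word: "built" (length 5)
Number of 2-grams = length - 2 + 1 = 5 - 2 + 1
= 4


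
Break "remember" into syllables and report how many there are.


Word: "remember"
Syllable breakdown: re-mem-ber
Counting: 3 parts
= 3 syllables


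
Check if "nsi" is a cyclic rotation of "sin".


Word: "sin", Candidate: "nsi"
Method: check if candidate is substring of word+word
"sinsin" contains "nsi"? Yes
Is rotation = Yes


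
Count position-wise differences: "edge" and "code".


Comparing character by character (same length = 4):
  Pos 0: 'e' vs 'c' !=
  Pos 1: 'd' vs 'o' !=
  Pos 2: 'g' vs 'd' !=
  Pos 3: 'e' vs 'e' =
Hamming distance = 3


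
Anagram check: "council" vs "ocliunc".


Word 1: "council" → sorted: ccilnou
Word 2: "ocliunc" → sorted: ccilnou
Same letters? ccilnou == ccilnou
Anagram = Yes


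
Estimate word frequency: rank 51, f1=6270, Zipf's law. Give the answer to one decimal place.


Zipf's law: f(r) = f(1) / r
f(1) = 6270
f(51) = 6270 / 51
= 122.9 occurrences


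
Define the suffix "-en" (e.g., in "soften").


Suffix: -en
Example: soften = soft + -en
Meaning = to make / become


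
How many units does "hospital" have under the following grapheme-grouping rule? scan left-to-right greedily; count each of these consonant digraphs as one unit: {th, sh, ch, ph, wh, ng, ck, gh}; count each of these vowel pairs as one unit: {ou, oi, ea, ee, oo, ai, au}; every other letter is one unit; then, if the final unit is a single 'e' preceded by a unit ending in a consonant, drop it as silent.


Word: "hospital" (8 letters)
Left-to-right scan:
  (1) 'h' (letter)
  (2) 'o' (letter)
  (3) 's' (letter)
  (4) 'p' (letter)
  (5) 'i' (letter)
  (6) 't' (letter)
  (7) 'a' (letter)
  (8) 'l' (letter)
Units from scan: 8
Sound units = 8 units


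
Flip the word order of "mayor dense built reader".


Original: "mayor dense built reader"
Words (1..n): mayor | dense | built | reader
Reversed (n..1): reader | built | dense | mayor
Result = "reader built dense mayor"


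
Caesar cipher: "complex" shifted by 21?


Word: "complex"
Shift: 21
Each letter → (letter + shift) mod 26:
  'c' (2) + 21 = 23 → 'x'
  'o' (14) + 21 = 9 → 'j'
  'm' (12) + 21 = 7 → 'h'
  'p' (15) + 21 = 10 → 'k'
  'l' (11) + 21 = 6 → 'g'
  'e' (4) + 21 = 25 → 'z'
  'x' (23) + 21 = 18 → 's'
Result = "xjhkgzs"


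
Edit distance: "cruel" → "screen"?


Word 1: "cruel" (length 5)
Word 2: "screen" (length 6)
One optimal edit sequence (insert/delete/substitute each cost 1):
  1. insert 's'  (+1)
  2. keep 'c'
  3. keep 'r'
  4. substitute 'u' -> 'e'  (+1)
  5. keep 'e'
  6. substitute 'l' -> 'n'  (+1)
Total edit operations: 3
Edit distance = 3


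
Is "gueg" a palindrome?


Word: "gueg"
Reversed: "geug"
Forward == Backward? gueg != geug
Palindrome = No


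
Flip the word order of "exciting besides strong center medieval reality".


Original: "exciting besides strong center medieval reality"
Words (1..n): exciting | besides | strong | center | medieval | reality
Reversed (n..1): reality | medieval | center | strong | besides | exciting
Result = "reality medieval center strong besides exciting"


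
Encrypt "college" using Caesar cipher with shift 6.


Word: "college"
Shift: 6
Each letter → (letter + shift) mod 26:
  'c' (2) + 6 = 8 → 'i'
  'o' (14) + 6 = 20 → 'u'
  'l' (11) + 6 = 17 → 'r'
  'l' (11) + 6 = 17 → 'r'
  'e' (4) + 6 = 10 → 'k'
  'g' (6) + 6 = 12 → 'm'
  'e' (4) + 6 = 10 → 'k'
Result = "iurrkmk"


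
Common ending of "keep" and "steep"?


Word 1: "keep"
Word 2: "steep"
Comparing from end:
  Pos -1: 'p' == 'p'
  Pos -2: 'e' == 'e'
  Pos -3: 'e' == 'e'
  Pos -4: 'k' != 't' (stop)
LCS = "eep" (length 3)


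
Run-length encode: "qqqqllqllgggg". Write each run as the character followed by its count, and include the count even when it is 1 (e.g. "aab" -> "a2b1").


String: "qqqqllqllgggg"
Scanning for consecutive runs:
  'q' x 4
  'l' x 2
  'q' x 1
  'l' x 2
  'g' x 4
RLE = "q4l2q1l2g4"


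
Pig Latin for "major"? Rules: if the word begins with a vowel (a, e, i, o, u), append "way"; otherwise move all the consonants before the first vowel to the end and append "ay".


Word: "major"
Starts with consonant(s) → move to end, add 'ay'
Consonant cluster: "m"
Pig Latin = "ajormay"


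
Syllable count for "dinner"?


Word: "dinner"
Syllable breakdown: din · ner
Counting: 2 parts
= 2 syllables


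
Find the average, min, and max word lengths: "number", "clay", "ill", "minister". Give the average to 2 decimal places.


Lengths: "number"=6, "clay"=4, "ill"=3, "minister"=8
Sum = 21, Count = 4
Average = 21/4 = 5.25
= avg=5.25, min=3, max=8


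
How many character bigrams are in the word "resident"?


Word: "resident" (length 8)
Number of 2-grams = length - 2 + 1 = 8 - 2 + 1
= 7


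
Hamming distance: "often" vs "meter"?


Comparing character by character (same length = 5):
  Pos 0: 'o' vs 'm' !=
  Pos 1: 'f' vs 'e' !=
  Pos 2: 't' vs 't' =
  Pos 3: 'e' vs 'e' =
  Pos 4: 'n' vs 'r' !=
Hamming distance = 3


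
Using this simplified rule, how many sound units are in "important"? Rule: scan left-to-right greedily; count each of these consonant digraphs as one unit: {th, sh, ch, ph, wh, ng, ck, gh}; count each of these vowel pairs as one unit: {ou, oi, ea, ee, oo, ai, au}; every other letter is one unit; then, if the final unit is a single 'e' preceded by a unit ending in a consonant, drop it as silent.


Word: "important" (9 letters)
Left-to-right scan:
  [1] 'i' (letter)
  [2] 'm' (letter)
  [3] 'p' (letter)
  [4] 'o' (letter)
  [5] 'r' (letter)
  [6] 't' (letter)
  [7] 'a' (letter)
  [8] 'n' (letter)
  [9] 't' (letter)
Units from scan: 9
Sound units = 9 units


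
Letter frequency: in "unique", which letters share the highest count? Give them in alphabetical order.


Word: "unique"
Letter counts:
  'e': 1
  'i': 1
  'n': 1
  'q': 1
  'u': 2
Maximum count = 2
Most frequent = 'u' (2 times each)


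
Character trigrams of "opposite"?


Word: "opposite" (length 8)
Number of trigrams = 8 - 3 + 1 = 6
  Position 0: "opp"
  Position 1: "ppo"
  Position 2: "pos"
  Position 3: "osi"
  Position 4: "sit"
  Position 5: "ite"
Trigrams = "opp", "ppo", "pos", "osi", "sit", "ite"


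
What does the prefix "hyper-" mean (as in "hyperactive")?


Prefix: hyper-
Example: hyperactive = hyper- + active
Meaning = over / excessive


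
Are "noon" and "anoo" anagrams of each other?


Word 1: "noon" → sorted: nnoo
Word 2: "anoo" → sorted: anoo
Same letters? nnoo != anoo
Anagram = No


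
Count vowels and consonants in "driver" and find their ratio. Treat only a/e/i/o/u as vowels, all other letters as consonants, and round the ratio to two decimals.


Word: "driver"
Vowels (a,e,i,o,u): 2
Consonants: 4
Ratio = 2/4
= 0.50


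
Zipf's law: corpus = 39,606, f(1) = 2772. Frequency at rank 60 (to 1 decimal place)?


Zipf's law: f(r) = f(1) / r
f(1) = 2772
f(60) = 2772 / 60
= 46.2 occurrences


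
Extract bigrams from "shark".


Word: "shark" (length 5)
Number of bigrams = 5 - 2 + 1 = 4
  Position 0: "sh"
  Position 1: "ha"
  Position 2: "ar"
  Position 3: "rk"
Bigrams = "sh", "ha", "ar", "rk"


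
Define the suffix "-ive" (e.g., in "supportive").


Suffix: -ive
Example: supportive = support + -ive
Meaning = tending to


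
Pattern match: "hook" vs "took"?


Pattern of "hook": [0, 1, 1, 2]
Pattern of "took": [0, 1, 1, 2]
Patterns match
Same pattern = Yes


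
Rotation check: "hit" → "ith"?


Word: "hit", Candidate: "ith"
Method: check if candidate is substring of word+word
"hithit" contains "ith"? Yes
Is rotation = Yes


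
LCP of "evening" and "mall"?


Word 1: "evening"
Word 2: "mall"
Comparing from start:
  Pos 0: 'e' != 'm' (stop)
LCP = "" (length 0)


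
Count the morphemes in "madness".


Word: "madness"
Morphemes: mad | -ness
Each morpheme carries meaning
= 2 morphemes


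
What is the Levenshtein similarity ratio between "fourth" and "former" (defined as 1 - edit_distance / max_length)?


Word 1: "fourth" (length 6)
Word 2: "former" (length 6)
One optimal edit sequence:
  1. keep 'f'
  2. keep 'o'
  3. substitute 'u' -> 'r'  (+1)
  4. substitute 'r' -> 'm'  (+1)
  5. substitute 't' -> 'e'  (+1)
  6. substitute 'h' -> 'r'  (+1)
Edit distance = 4
Max length = max(6, 6) = 6
Similarity = 1 - 4/6
= 0.3333


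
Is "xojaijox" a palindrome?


Word: "xojaijox"
Reversed: "xojiajox"
Forward == Backward? xojaijox != xojiajox
Palindrome = No


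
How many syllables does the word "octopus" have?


Word: "octopus"
Syllable breakdown: oc | to | pus
Counting: 3 parts
= 3 syllables


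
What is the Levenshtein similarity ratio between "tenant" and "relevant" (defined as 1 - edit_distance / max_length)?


Word 1: "tenant" (length 6)
Word 2: "relevant" (length 8)
One optimal edit sequence:
  1. insert 'r'  (+1)
  2. insert 'e'  (+1)
  3. substitute 't' -> 'l'  (+1)
  4. keep 'e'
  5. substitute 'n' -> 'v'  (+1)
  6. keep 'a'
  7. keep 'n'
  8. keep 't'
Edit distance = 4
Max length = max(6, 8) = 8
Similarity = 1 - 4/8
= 0.5000


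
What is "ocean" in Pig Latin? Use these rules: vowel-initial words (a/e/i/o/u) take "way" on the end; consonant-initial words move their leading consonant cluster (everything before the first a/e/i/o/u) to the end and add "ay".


Word: "ocean"
Starts with vowel → add 'way'
Pig Latin = "oceanway"


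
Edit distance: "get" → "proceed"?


Word 1: "get" (length 3)
Word 2: "proceed" (length 7)
One optimal edit sequence (insert/delete/substitute each cost 1):
  1. insert 'p'  (+1)
  2. insert 'r'  (+1)
  3. insert 'o'  (+1)
  4. insert 'c'  (+1)
  5. substitute 'g' -> 'e'  (+1)
  6. keep 'e'
  7. substitute 't' -> 'd'  (+1)
Total edit operations: 6
Edit distance = 6


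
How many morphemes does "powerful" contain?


Word: "powerful"
Morphemes: power + -ful
Each morpheme carries meaning
= 2 morphemes


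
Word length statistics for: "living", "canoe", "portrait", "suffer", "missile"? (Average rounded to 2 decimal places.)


Lengths: "living"=6, "canoe"=5, "portrait"=8, "suffer"=6, "missile"=7
Sum = 32, Count = 5
Average = 32/5 = 6.40
= avg=6.40, min=5, max=8


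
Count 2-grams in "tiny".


Word: "tiny" (length 4)
Number of 2-grams = length - 2 + 1 = 4 - 2 + 1
= 3


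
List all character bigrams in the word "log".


Word: "log" (length 3)
Number of bigrams = 3 - 2 + 1 = 2
  Position 0: "lo"
  Position 1: "og"
Bigrams = "lo", "og"


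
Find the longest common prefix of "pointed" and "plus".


Word 1: "pointed"
Word 2: "plus"
Comparing from start:
  Pos 0: 'p' == 'p'
  Pos 1: 'o' != 'l' (stop)
LCP = "p" (length 1)


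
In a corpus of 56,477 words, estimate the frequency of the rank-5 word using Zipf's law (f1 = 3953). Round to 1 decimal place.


Zipf's law: f(r) = f(1) / r
f(1) = 3953
f(5) = 3953 / 5
= 790.6 occurrences


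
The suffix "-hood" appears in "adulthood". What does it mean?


Suffix: -hood
Example: adulthood (adult + -hood)
Meaning = state / condition


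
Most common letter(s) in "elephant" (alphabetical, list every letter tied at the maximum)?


Word: "elephant"
Letter counts:
  'a': 1
  'e': 2
  'h': 1
  'l': 1
  'n': 1
  'p': 1
  't': 1
Maximum count = 2
Most frequent = 'e' (2 times each)
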